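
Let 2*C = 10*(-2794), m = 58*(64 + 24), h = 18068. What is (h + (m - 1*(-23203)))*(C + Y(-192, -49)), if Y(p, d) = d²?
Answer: -536512375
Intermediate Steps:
m = 5104 (m = 58*88 = 5104)
C = -13970 (C = (10*(-2794))/2 = (½)*(-27940) = -13970)
(h + (m - 1*(-23203)))*(C + Y(-192, -49)) = (18068 + (5104 - 1*(-23203)))*(-13970 + (-49)²) = (18068 + (5104 + 23203))*(-13970 + 2401) = (18068 + 28307)*(-11569) = 46375*(-11569) = -536512375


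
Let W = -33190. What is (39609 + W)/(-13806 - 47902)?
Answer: -6419/61708 ≈ -0.10402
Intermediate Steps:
(39609 + W)/(-13806 - 47902) = (39609 - 33190)/(-13806 - 47902) = 6419/(-61708) = 6419*(-1/61708) = -6419/61708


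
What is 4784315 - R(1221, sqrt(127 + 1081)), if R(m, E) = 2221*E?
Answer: 4784315 - 4442*sqrt(302) ≈ 4.7071e+6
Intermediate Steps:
4784315 - R(1221, sqrt(127 + 1081)) = 4784315 - 2221*sqrt(127 + 1081) = 4784315 - 2221*sqrt(1208) = 4784315 - 2221*2*sqrt(302) = 4784315 - 4442*sqrt(302)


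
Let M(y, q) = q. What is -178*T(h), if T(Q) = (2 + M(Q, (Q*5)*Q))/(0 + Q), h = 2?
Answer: -1958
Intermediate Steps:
T(Q) = (2 + 5*Q²)/Q (T(Q) = (2 + (Q*5)*Q)/(0 + Q) = (2 + (5*Q)*Q)/Q = (2 + 5*Q²)/Q)
-178*T(h) = -178*(2/2 + 5*2) = -178*(2*(½) + 10) = -178*(1 + 10) = -178*11 = -1958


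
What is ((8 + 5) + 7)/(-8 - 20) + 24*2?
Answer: 331/7 ≈ 47.286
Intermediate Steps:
((8 + 5) + 7)/(-8 - 20) + 24*2 = (13 + 7)/(-28) + 48 = 20*(-1/28) + 48 = -5/7 + 48 = 331/7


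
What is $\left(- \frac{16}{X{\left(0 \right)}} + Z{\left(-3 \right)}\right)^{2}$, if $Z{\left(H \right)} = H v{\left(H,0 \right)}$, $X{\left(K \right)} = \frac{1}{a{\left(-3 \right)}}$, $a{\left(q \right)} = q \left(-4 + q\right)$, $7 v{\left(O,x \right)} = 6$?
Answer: $\frac{5616900}{49} \approx 1.1463 \cdot 10^{5}$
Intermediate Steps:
$v{\left(O,x \right)} = \frac{6}{7}$ ($v{\left(O,x \right)} = \frac{1}{7} \cdot 6 = \frac{6}{7}$)
$X{\left(K \right)} = \frac{1}{21}$ ($X{\left(K \right)} = \frac{1}{\left(-3\right) \left(-4 - 3\right)} = \frac{1}{\left(-3\right) \left(-7\right)} = \frac{1}{21}$)
$Z{\left(H \right)} = \frac{6 H}{7}$ ($Z{\left(H \right)} = H \frac{6}{7} = \frac{6 H}{7}$)
$\left(- \frac{16}{X{\left(0 \right)}} + Z{\left(-3 \right)}\right)^{2} = \left(- 16 \frac{1}{\frac{1}{21}} + \frac{6}{7} \left(-3\right)\right)^{2} = \left(\left(-16\right) 21 - \frac{18}{7}\right)^{2} = \left(-336 - \frac{18}{7}\right)^{2} = \left(- \frac{2370}{7}\right)^{2} = \frac{5616900}{49}$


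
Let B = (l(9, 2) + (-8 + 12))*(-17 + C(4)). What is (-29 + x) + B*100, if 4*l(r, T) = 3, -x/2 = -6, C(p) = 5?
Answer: -5717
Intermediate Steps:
x = 12 (x = -2*(-6) = 12)
l(r, T) = ¾ (l(r, T) = (¼)*3 = ¾)
B = -57 (B = (¾ + (-8 + 12))*(-17 + 5) = (¾ + 4)*(-12) = (19/4)*(-12) = -57)
(-29 + x) + B*100 = (-29 + 12) - 57*100 = -17 - 5700 = -5717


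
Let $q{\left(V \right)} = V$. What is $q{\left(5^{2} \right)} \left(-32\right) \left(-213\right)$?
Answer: $170400$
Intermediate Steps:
$q{\left(5^{2} \right)} \left(-32\right) \left(-213\right) = 5^{2} \left(-32\right) \left(-213\right) = 25 \left(-32\right) \left(-213\right) = \left(-800\right) \left(-213\right) = 170400$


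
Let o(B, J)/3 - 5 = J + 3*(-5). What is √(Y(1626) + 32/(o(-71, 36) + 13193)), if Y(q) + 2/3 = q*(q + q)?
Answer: √8381482284585090/39813 ≈ 2299.5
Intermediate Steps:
o(B, J) = -30 + 3*J (o(B, J) = 15 + 3*(J + 3*(-5)) = 15 + 3*(J - 15) = 15 + 3*(-15 + J) = 15 + (-45 + 3*J) = -30 + 3*J)
Y(q) = -⅔ + 2*q² (Y(q) = -⅔ + q*(q + q) = -⅔ + q*(2*q) = -⅔ + 2*q²)
√(Y(1626) + 32/(o(-71, 36) + 13193)) = √((-⅔ + 2*1626²) + 32/((-30 + 3*36) + 13193)) = √((-⅔ + 2*2643876) + 32/((-30 + 108) + 13193)) = √((-⅔ + 5287752) + 32/(78 + 13193)) = √(15863254/3 + 32/13271) = √(210521243930/39813) = √8381482284585090/39813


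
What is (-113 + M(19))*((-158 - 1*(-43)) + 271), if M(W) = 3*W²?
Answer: 151320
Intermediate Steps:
(-113 + M(19))*((-158 - 1*(-43)) + 271) = (-113 + 3*19²)*((-158 - 1*(-43)) + 271) = (-113 + 3*361)*((-158 + 43) + 271) = (-113 + 1083)*(-115 + 271) = 970*156 = 151320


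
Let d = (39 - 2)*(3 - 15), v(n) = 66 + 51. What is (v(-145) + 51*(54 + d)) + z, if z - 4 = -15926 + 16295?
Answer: -19400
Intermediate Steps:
v(n) = 117
d = -444 (d = 37*(-12) = -444)
z = 373 (z = 4 + (-15926 + 16295) = 4 + 369 = 373)
(v(-145) + 51*(54 + d)) + z = (117 + 51*(54 - 444)) + 373 = (117 + 51*(-390)) + 373 = (117 - 19890) + 373 = -19773 + 373 = -19400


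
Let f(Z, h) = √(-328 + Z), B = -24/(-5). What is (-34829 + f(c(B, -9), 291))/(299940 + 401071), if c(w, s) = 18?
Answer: -34829/701011 + I*√310/701011 ≈ -0.049684 + 2.5116e-5*I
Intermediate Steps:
B = 24/5 (B = -24*(-⅕) = 24/5 ≈ 4.8000)
(-34829 + f(c(B, -9), 291))/(299940 + 401071) = (-34829 + √(-328 + 18))/(299940 + 401071) = (-34829 + √(-310))/701011 = (-34829 + I*√310)*(1/701011) = -34829/701011 + I*√310/701011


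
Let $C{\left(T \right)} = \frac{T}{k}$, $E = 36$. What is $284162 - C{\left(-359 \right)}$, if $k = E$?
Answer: $\frac{10230191}{36} \approx 2.8417 \cdot 10^{5}$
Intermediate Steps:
$k = 36$
$C{\left(T \right)} = \frac{T}{36}$
$284162 - C{\left(-359 \right)} = 284162 - \frac{1}{36} \left(-359\right) = 284162 - - \frac{359}{36} = 284162 + \frac{359}{36} = \frac{10230191}{36}$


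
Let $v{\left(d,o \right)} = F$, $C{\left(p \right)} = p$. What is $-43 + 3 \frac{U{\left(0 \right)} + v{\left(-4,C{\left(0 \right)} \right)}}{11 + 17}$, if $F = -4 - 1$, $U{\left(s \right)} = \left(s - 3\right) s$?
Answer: $- \frac{1219}{28} \approx -43.536$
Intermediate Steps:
$U{\left(s \right)} = s \left(-3 + s\right)$ ($U{\left(s \right)} = \left(-3 + s\right) s = s \left(-3 + s\right)$)
$F = -5$ ($F = -4 - 1 = -5$)
$v{\left(d,o \right)} = -5$
$-43 + 3 \frac{U{\left(0 \right)} + v{\left(-4,C{\left(0 \right)} \right)}}{11 + 17} = -43 + 3 \frac{0 \left(-3 + 0\right) - 5}{11 + 17} = -43 + 3 \frac{0 \left(-3\right) - 5}{28} = -43 + 3 \left(0 - 5\right) \frac{1}{28} = -43 + 3 \left(\left(-5\right) \frac{1}{28}\right) = -43 + 3 \left(- \frac{5}{28}\right) = -43 - \frac{15}{28} = - \frac{1219}{28}$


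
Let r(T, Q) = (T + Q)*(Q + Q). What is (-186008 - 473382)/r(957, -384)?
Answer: 329695/220032 ≈ 1.4984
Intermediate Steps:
r(T, Q) = 2*Q*(Q + T) (r(T, Q) = (Q + T)*(2*Q) = 2*Q*(Q + T))
(-186008 - 473382)/r(957, -384) = (-186008 - 473382)/((2*(-384)*(-384 + 957))) = -659390/(2*(-384)*573) = -659390/(-440064) = -659390*(-1/440064) = 329695/220032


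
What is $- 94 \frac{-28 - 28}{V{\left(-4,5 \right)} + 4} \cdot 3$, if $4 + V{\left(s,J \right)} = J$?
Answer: $\frac{15792}{5} \approx 3158.4$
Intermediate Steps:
$V{\left(s,J \right)} = -4 + J$
$- 94 \frac{-28 - 28}{V{\left(-4,5 \right)} + 4} \cdot 3 = - 94 \frac{-28 - 28}{\left(-4 + 5\right) + 4} \cdot 3 = - 94 \left(- \frac{56}{1 + 4}\right) 3 = - 94 \left(- \frac{56}{5}\right) 3 = - 94 \left(\left(-56\right) \frac{1}{5}\right) 3 = \left(-94\right) \left(- \frac{56}{5}\right) 3 = \frac{5264}{5} \cdot 3 = \frac{15792}{5}$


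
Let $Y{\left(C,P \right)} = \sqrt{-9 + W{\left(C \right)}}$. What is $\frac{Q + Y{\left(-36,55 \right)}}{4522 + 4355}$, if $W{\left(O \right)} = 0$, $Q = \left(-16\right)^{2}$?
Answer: $\frac{256}{8877} + \frac{i}{2959} \approx 0.028839 + 0.00033795 i$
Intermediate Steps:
$Q = 256$
$Y{\left(C,P \right)} = 3 i$ ($Y{\left(C,P \right)} = \sqrt{-9 + 0} = \sqrt{-9} = 3 i$)
$\frac{Q + Y{\left(-36,55 \right)}}{4522 + 4355} = \frac{256 + 3 i}{4522 + 4355} = \frac{256 + 3 i}{8877} = \left(256 + 3 i\right) \frac{1}{8877} = \frac{256}{8877} + \frac{i}{2959}$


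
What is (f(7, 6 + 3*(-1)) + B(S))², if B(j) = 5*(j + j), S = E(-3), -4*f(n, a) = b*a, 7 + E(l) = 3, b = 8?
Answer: 2116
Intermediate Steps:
E(l) = -4 (E(l) = -7 + 3 = -4)
f(n, a) = -2*a
S = -4
B(j) = 10*j (B(j) = 5*(2*j) = 10*j)
(f(7, 6 + 3*(-1)) + B(S))² = (-2*(6 + 3*(-1)) + 10*(-4))² = (-2*(6 - 3) - 40)² = (-2*3 - 40)² = (-6 - 40)² = (-46)² = 2116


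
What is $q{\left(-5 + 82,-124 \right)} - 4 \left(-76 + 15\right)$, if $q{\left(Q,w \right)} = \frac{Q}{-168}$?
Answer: $\frac{5845}{24} \approx 243.54$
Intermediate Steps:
$q{\left(Q,w \right)} = - \frac{Q}{168}$ ($q{\left(Q,w \right)} = Q \left(- \frac{1}{168}\right) = - \frac{Q}{168}$)
$q{\left(-5 + 82,-124 \right)} - 4 \left(-76 + 15\right) = - \frac{-5 + 82}{168} - 4 \left(-76 + 15\right) = \left(- \frac{1}{168}\right) 77 - 4 \left(-61\right) = - \frac{11}{24} - -244 = - \frac{11}{24} + 244 = \frac{5845}{24}$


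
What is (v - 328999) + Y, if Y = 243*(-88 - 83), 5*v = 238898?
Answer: -1613862/5 ≈ -3.2277e+5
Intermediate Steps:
v = 238898/5 (v = (⅕)*238898 = 238898/5 ≈ 47780.)
Y = -41553 (Y = 243*(-171) = -41553)
(v - 328999) + Y = (238898/5 - 328999) - 41553 = -1406097/5 - 41553 = -1613862/5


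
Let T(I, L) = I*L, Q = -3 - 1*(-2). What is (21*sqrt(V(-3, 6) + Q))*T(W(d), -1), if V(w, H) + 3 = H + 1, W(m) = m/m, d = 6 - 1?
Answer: -21*sqrt(3) ≈ -36.373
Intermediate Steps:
d = 5
W(m) = 1
V(w, H) = -2 + H (V(w, H) = -3 + (H + 1) = -3 + (1 + H) = -2 + H)
Q = -1 (Q = -3 + 2 = -1)
(21*sqrt(V(-3, 6) + Q))*T(W(d), -1) = (21*sqrt((-2 + 6) - 1))*(1*(-1)) = (21*sqrt(4 - 1))*(-1) = (21*sqrt(3))*(-1) = -21*sqrt(3)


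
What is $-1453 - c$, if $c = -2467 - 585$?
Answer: $1599$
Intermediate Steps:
$c = -3052$
$-1453 - c = -1453 - -3052 = -1453 + 3052 = 1599$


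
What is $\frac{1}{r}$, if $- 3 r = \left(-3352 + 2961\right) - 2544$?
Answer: $\frac{3}{2935} \approx 0.0010221$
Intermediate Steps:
$r = \frac{2935}{3}$ ($r = - \frac{\left(-3352 + 2961\right) - 2544}{3} = - \frac{-391 - 2544}{3} = \left(- \frac{1}{3}\right) \left(-2935\right) = \frac{2935}{3} \approx 978.33$)
$\frac{1}{r} = \frac{1}{\frac{2935}{3}} = \frac{3}{2935}$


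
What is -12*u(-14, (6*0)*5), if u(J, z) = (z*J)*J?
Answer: 0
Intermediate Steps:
u(J, z) = z*J² (u(J, z) = (J*z)*J = z*J²)
-12*u(-14, (6*0)*5) = -12*(6*0)*5*(-14)² = -12*0*5*196 = -0*196 = -12*0 = 0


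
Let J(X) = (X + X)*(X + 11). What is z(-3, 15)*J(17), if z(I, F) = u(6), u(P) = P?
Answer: 5712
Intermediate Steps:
z(I, F) = 6
J(X) = 2*X*(11 + X) (J(X) = (2*X)*(11 + X) = 2*X*(11 + X))
z(-3, 15)*J(17) = 6*(2*17*(11 + 17)) = 6*(2*17*28) = 6*952 = 5712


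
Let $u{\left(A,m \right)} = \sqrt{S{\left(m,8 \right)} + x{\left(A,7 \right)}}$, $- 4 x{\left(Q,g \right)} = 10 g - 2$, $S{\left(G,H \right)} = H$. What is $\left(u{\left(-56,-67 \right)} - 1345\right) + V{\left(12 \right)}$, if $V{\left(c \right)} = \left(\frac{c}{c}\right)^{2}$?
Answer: $-1344 + 3 i \approx -1344.0 + 3.0 i$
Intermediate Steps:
$x{\left(Q,g \right)} = \frac{1}{2} - \frac{5 g}{2}$ ($x{\left(Q,g \right)} = - \frac{10 g - 2}{4} = - \frac{-2 + 10 g}{4} = \frac{1}{2} - \frac{5 g}{2}$)
$V{\left(c \right)} = 1$ ($V{\left(c \right)} = 1^{2} = 1$)
$u{\left(A,m \right)} = 3 i$ ($u{\left(A,m \right)} = \sqrt{8 + \left(\frac{1}{2} - \frac{35}{2}\right)} = \sqrt{8 - 17} = \sqrt{-9} = 3 i$)
$\left(u{\left(-56,-67 \right)} - 1345\right) + V{\left(12 \right)} = \left(3 i - 1345\right) + 1 = \left(-1345 + 3 i\right) + 1 = -1344 + 3 i$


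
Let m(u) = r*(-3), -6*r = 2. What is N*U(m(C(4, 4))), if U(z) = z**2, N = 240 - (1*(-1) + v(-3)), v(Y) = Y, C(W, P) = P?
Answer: 244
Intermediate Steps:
r = -1/3 (r = -1/6*2 = -1/3 ≈ -0.33333)
m(u) = 1 (m(u) = -1/3*(-3) = 1)
N = 244 (N = 240 - (1*(-1) - 3) = 240 - (-1 - 3) = 240 - 1*(-4) = 240 + 4 = 244)
N*U(m(C(4, 4))) = 244*1**2 = 244*1 = 244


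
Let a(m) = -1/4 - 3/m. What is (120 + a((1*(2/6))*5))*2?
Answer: 2359/10 ≈ 235.90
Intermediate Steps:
a(m) = -1/4 - 3/m (a(m) = -1*1/4 - 3/m = -1/4 - 3/m)
(120 + a((1*(2/6))*5))*2 = (120 + (-12 - 1*(2/6)*5)/(4*(((1*(2/6))*5))))*2 = (120 + (-12 - 1*(2*(1/6))*5)/(4*(((1*(2*(1/6)))*5))))*2 = (120 + (-12 - 1*(1/3)*5)/(4*(((1*(1/3))*5))))*2 = (120 + (-12 - 5/3)/(4*(((1/3)*5))))*2 = (120 + (-12 - 1*5/3)/(4*(5/3)))*2 = (120 + (1/4)*(3/5)*(-12 - 5/3))*2 = (120 + (1/4)*(3/5)*(-41/3))*2 = (120 - 41/20)*2 = (2359/20)*2 = 2359/10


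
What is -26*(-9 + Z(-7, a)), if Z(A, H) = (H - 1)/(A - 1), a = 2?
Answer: 949/4 ≈ 237.25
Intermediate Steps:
Z(A, H) = (-1 + H)/(-1 + A)
-26*(-9 + Z(-7, a)) = -26*(-9 + (-1 + 2)/(-1 - 7)) = -26*(-9 + 1/(-8)) = -26*(-9 - ⅛*1) = -26*(-9 - ⅛) = -26*(-73/8) = 949/4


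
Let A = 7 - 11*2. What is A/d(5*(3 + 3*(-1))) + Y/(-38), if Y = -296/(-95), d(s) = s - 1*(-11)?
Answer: -28703/19855 ≈ -1.4456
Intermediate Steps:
A = -15 (A = 7 - 22 = -15)
d(s) = 11 + s (d(s) = s + 11 = 11 + s)
Y = 296/95 (Y = -296*(-1/95) = 296/95 ≈ 3.1158)
A/d(5*(3 + 3*(-1))) + Y/(-38) = -15/(11 + 5*(3 + 3*(-1))) + (296/95)/(-38) = -15/(11 + 5*(3 - 3)) + (296/95)*(-1/38) = -15/(11 + 5*0) - 148/1805 = -15/(11 + 0) - 148/1805 = -15/11 - 148/1805 = -28703/19855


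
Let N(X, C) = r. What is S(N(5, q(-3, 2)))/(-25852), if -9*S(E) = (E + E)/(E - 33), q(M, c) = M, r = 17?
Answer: -17/1861344 ≈ -9.1332e-6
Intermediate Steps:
N(X, C) = 17
S(E) = -2*E/(9*(-33 + E)) (S(E) = -(E + E)/(9*(E - 33)) = -2*E/(9*(-33 + E)))
S(N(5, q(-3, 2)))/(-25852) = -2*17/(-297 + 9*17)/(-25852) = -2*17/(-297 + 153)*(-1/25852) = -2*17/(-144)*(-1/25852) = -2*17*(-1/144)*(-1/25852) = (17/72)*(-1/25852) = -17/1861344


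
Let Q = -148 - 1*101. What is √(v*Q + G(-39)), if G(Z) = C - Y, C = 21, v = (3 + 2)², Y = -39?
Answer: 3*I*√685 ≈ 78.518*I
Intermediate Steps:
Q = -249 (Q = -148 - 101 = -249)
v = 25 (v = 5² = 25)
G(Z) = 60 (G(Z) = 21 - 1*(-39) = 21 + 39 = 60)
√(v*Q + G(-39)) = √(25*(-249) + 60) = √(-6225 + 60) = √(-6165) = 3*I*√685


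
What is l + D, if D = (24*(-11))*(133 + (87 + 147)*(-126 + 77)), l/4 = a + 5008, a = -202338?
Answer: 2202592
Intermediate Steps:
l = -789320 (l = 4*(-202338 + 5008) = 4*(-197330) = -789320)
D = 2991912 (D = -264*(133 + 234*(-49)) = -264*(133 - 11466) = -264*(-11333) = 2991912)
l + D = -789320 + 2991912 = 2202592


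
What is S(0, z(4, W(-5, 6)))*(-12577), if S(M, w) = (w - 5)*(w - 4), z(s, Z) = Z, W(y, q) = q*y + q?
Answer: -10212524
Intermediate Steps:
W(y, q) = q + q*y
S(M, w) = (-5 + w)*(-4 + w)
S(0, z(4, W(-5, 6)))*(-12577) = (20 + (6*(1 - 5))**2 - 54*(1 - 5))*(-12577) = (20 + (6*(-4))**2 - 54*(-4))*(-12577) = (20 + (-24)**2 - 9*(-24))*(-12577) = (20 + 576 + 216)*(-12577) = 812*(-12577) = -10212524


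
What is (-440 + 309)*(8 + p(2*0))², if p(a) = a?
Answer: -8384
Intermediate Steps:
(-440 + 309)*(8 + p(2*0))² = (-440 + 309)*(8 + 2*0)² = -131*(8 + 0)² = -131*8² = -131*64 = -8384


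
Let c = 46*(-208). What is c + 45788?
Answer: 36220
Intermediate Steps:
c = -9568
c + 45788 = -9568 + 45788 = 36220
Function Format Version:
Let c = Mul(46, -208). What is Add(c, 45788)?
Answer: 36220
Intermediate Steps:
c = -9568
Add(c, 45788) = Add(-9568, 45788) = 36220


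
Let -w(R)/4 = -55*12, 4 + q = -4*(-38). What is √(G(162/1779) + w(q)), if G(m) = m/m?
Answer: √2641 ≈ 51.391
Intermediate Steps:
q = 148 (q = -4 - 4*(-38) = -4 + 152 = 148)
w(R) = 2640 (w(R) = -(-220)*12 = -4*(-660) = 2640)
G(m) = 1
√(G(162/1779) + w(q)) = √(1 + 2640) = √2641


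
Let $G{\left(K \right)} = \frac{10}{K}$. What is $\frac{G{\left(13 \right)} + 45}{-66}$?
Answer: $- \frac{595}{858} \approx -0.69347$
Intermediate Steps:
$\frac{G{\left(13 \right)} + 45}{-66} = \frac{\frac{10}{13} + 45}{-66} = \left(10 \cdot \frac{1}{13} + 45\right) \left(- \frac{1}{66}\right) = \left(\frac{10}{13} + 45\right) \left(- \frac{1}{66}\right) = \frac{595}{13} \left(- \frac{1}{66}\right) = - \frac{595}{858}$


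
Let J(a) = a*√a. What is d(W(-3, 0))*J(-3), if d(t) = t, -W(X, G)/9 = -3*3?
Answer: -243*I*√3 ≈ -420.89*I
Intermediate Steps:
W(X, G) = 81 (W(X, G) = -(-27)*3 = -9*(-9) = 81)
J(a) = a^(3/2)
d(W(-3, 0))*J(-3) = 81*(-3)^(3/2) = 81*(-3*I*√3) = -243*I*√3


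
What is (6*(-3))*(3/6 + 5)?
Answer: -99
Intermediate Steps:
(6*(-3))*(3/6 + 5) = -18*(3*(⅙) + 5) = -18*(½ + 5) = -18*11/2 = -99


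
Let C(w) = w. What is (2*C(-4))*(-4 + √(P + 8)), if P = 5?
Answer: 32 - 8*√13 ≈ 3.1556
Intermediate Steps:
(2*C(-4))*(-4 + √(P + 8)) = (2*(-4))*(-4 + √(5 + 8)) = -8*(-4 + √13) = 32 - 8*√13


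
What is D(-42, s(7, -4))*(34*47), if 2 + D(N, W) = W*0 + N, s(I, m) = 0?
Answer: -70312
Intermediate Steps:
D(N, W) = -2 + N (D(N, W) = -2 + (W*0 + N) = -2 + (0 + N) = -2 + N)
D(-42, s(7, -4))*(34*47) = (-2 - 42)*(34*47) = -44*1598 = -70312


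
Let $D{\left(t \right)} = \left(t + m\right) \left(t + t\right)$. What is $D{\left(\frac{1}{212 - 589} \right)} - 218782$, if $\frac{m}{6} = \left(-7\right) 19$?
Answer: $- \frac{31094665184}{142129} \approx -2.1878 \cdot 10^{5}$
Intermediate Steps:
$m = -798$ ($m = 6 \left(\left(-7\right) 19\right) = 6 \left(-133\right) = -798$)
$D{\left(t \right)} = 2 t \left(-798 + t\right)$ ($D{\left(t \right)} = \left(t - 798\right) \left(t + t\right) = \left(-798 + t\right) 2 t = 2 t \left(-798 + t\right)$)
$D{\left(\frac{1}{212 - 589} \right)} - 218782 = \frac{2 \left(-798 + \frac{1}{212 - 589}\right)}{212 - 589} - 218782 = \frac{2 \left(-798 + \frac{1}{-377}\right)}{-377} - 218782 = 2 \left(- \frac{1}{377}\right) \left(-798 - \frac{1}{377}\right) - 218782 = 2 \left(- \frac{1}{377}\right) \left(- \frac{300847}{377}\right) - 218782 = \frac{601694}{142129} - 218782 = - \frac{31094665184}{142129}$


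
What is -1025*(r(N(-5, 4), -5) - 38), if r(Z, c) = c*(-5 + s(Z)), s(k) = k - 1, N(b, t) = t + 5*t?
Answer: 131200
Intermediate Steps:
N(b, t) = 6*t
s(k) = -1 + k
r(Z, c) = c*(-6 + Z) (r(Z, c) = c*(-5 + (-1 + Z)) = c*(-6 + Z))
-1025*(r(N(-5, 4), -5) - 38) = -1025*(-5*(-6 + 6*4) - 38) = -1025*(-5*(-6 + 24) - 38) = -1025*(-5*18 - 38) = -1025*(-90 - 38) = -1025*(-128) = 131200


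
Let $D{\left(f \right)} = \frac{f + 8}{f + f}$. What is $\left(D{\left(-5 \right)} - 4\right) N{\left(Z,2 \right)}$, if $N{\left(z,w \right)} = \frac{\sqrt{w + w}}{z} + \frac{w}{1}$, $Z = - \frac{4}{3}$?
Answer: $- \frac{43}{20} \approx -2.15$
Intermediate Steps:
$Z = - \frac{4}{3}$ ($Z = \left(-4\right) \frac{1}{3} = - \frac{4}{3} \approx -1.3333$)
$D{\left(f \right)} = \frac{8 + f}{2 f}$
$N{\left(z,w \right)} = w + \frac{\sqrt{2} \sqrt{w}}{z}$ ($N{\left(z,w \right)} = \frac{\sqrt{2 w}}{z} + w 1 = \frac{\sqrt{2} \sqrt{w}}{z} + w = w + \frac{\sqrt{2} \sqrt{w}}{z}$)
$\left(D{\left(-5 \right)} - 4\right) N{\left(Z,2 \right)} = \left(\frac{8 - 5}{2 \left(-5\right)} - 4\right) \left(2 + \frac{\sqrt{2} \sqrt{2}}{- \frac{4}{3}}\right) = \left(\frac{1}{2} \left(- \frac{1}{5}\right) 3 - 4\right) \left(2 + \sqrt{2} \sqrt{2} \left(- \frac{3}{4}\right)\right) = \left(- \frac{3}{10} - 4\right) \left(2 - \frac{3}{2}\right) = \left(- \frac{43}{10}\right) \frac{1}{2} = - \frac{43}{20}$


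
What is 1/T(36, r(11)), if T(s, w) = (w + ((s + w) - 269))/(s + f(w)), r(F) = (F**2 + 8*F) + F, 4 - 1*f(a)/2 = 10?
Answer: 8/69 ≈ 0.11594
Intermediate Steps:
f(a) = -12 (f(a) = 8 - 2*10 = 8 - 20 = -12)
r(F) = F**2 + 9*F
T(s, w) = (-269 + s + 2*w)/(-12 + s) (T(s, w) = (w + ((s + w) - 269))/(s - 12) = (w + (-269 + s + w))/(-12 + s) = (-269 + s + 2*w)/(-12 + s))
1/T(36, r(11)) = 1/((-269 + 36 + 2*(11*(9 + 11)))/(-12 + 36)) = 1/((-269 + 36 + 2*(11*20))/24) = 1/((-269 + 36 + 2*220)/24) = 1/((-269 + 36 + 440)/24) = 1/((1/24)*207) = 1/(69/8) = 8/69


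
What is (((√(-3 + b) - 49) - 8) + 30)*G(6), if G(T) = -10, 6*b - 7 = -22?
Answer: 270 - 5*I*√22 ≈ 270.0 - 23.452*I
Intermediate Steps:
b = -5/2 (b = 7/6 + (⅙)*(-22) = 7/6 - 11/3 = -5/2 ≈ -2.5000)
(((√(-3 + b) - 49) - 8) + 30)*G(6) = (((√(-3 - 5/2) - 49) - 8) + 30)*(-10) = (((√(-11/2) - 49) - 8) + 30)*(-10) = (((I*√22/2 - 49) - 8) + 30)*(-10) = (((-49 + I*√22/2) - 8) + 30)*(-10) = ((-57 + I*√22/2) + 30)*(-10) = (-27 + I*√22/2)*(-10) = 270 - 5*I*√22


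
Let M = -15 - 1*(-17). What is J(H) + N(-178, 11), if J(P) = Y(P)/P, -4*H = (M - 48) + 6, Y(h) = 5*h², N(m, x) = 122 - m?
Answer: 350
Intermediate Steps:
M = 2 (M = -15 + 17 = 2)
H = 10 (H = -((2 - 48) + 6)/4 = -(-46 + 6)/4 = -¼*(-40) = 10)
J(P) = 5*P (J(P) = (5*P²)/P = 5*P)
J(H) + N(-178, 11) = 5*10 + (122 - 1*(-178)) = 50 + (122 + 178) = 50 + 300 = 350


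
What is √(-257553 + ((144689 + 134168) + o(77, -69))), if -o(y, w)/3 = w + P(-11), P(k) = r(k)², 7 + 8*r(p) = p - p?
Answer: 7*√28093/8 ≈ 146.66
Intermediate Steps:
r(p) = -7/8 (r(p) = -7/8 + (p - p)/8 = -7/8 + (⅛)*0 = -7/8 + 0 = -7/8)
P(k) = 49/64 (P(k) = (-7/8)² = 49/64)
o(y, w) = -147/64 - 3*w (o(y, w) = -3*(w + 49/64) = -3*(49/64 + w) = -147/64 - 3*w)
√(-257553 + ((144689 + 134168) + o(77, -69))) = √(-257553 + ((144689 + 134168) + (-147/64 - 3*(-69)))) = √(-257553 + (278857 + (-147/64 + 207))) = √(-257553 + (278857 + 13101/64)) = √(-257553 + 17859949/64) = √(1376557/64) = 7*√28093/8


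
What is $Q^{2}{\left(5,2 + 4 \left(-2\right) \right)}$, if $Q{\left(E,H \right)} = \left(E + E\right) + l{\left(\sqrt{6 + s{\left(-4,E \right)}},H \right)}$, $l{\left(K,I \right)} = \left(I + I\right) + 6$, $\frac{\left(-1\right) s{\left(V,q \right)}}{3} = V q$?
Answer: $16$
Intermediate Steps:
$s{\left(V,q \right)} = - 3 V q$
$l{\left(K,I \right)} = 6 + 2 I$ ($l{\left(K,I \right)} = 2 I + 6 = 6 + 2 I$)
$Q{\left(E,H \right)} = 6 + 2 E + 2 H$ ($Q{\left(E,H \right)} = \left(E + E\right) + \left(6 + 2 H\right) = 2 E + \left(6 + 2 H\right) = 6 + 2 E + 2 H$)
$Q^{2}{\left(5,2 + 4 \left(-2\right) \right)} = \left(6 + 2 \cdot 5 + 2 \left(2 + 4 \left(-2\right)\right)\right)^{2} = \left(6 + 10 + 2 \left(2 - 8\right)\right)^{2} = \left(6 + 10 + 2 \left(-6\right)\right)^{2} = \left(6 + 10 - 12\right)^{2} = 4^{2} = 16$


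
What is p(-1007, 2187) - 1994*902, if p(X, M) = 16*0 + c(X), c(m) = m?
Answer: -1799595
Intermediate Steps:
p(X, M) = X (p(X, M) = 16*0 + X = 0 + X = X)
p(-1007, 2187) - 1994*902 = -1007 - 1994*902 = -1007 - 1798588 = -1799595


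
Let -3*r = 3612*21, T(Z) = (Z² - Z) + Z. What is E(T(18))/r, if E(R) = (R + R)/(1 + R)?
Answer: -54/684775 ≈ -7.8858e-5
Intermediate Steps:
T(Z) = Z²
E(R) = 2*R/(1 + R) (E(R) = (2*R)/(1 + R) = 2*R/(1 + R))
r = -25284 (r = -1204*21 = -⅓*75852 = -25284)
E(T(18))/r = (2*18²/(1 + 18²))/(-25284) = (2*324/(1 + 324))*(-1/25284) = (2*324/325)*(-1/25284) = (2*324*(1/325))*(-1/25284) = (648/325)*(-1/25284) = -54/684775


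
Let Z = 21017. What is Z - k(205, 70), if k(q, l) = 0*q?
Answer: 21017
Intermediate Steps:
k(q, l) = 0
Z - k(205, 70) = 21017 - 1*0 = 21017 + 0 = 21017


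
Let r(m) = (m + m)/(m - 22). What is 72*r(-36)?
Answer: 2592/29 ≈ 89.379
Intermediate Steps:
r(m) = 2*m/(-22 + m) (r(m) = (2*m)/(-22 + m) = 2*m/(-22 + m))
72*r(-36) = 72*(2*(-36)/(-22 - 36)) = 72*(2*(-36)/(-58)) = 72*(2*(-36)*(-1/58)) = 72*(36/29) = 2592/29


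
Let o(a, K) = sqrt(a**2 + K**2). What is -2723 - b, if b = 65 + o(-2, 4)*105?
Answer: -2788 - 210*sqrt(5) ≈ -3257.6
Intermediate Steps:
o(a, K) = sqrt(K**2 + a**2)
b = 65 + 210*sqrt(5) (b = 65 + sqrt(4**2 + (-2)**2)*105 = 65 + sqrt(16 + 4)*105 = 65 + sqrt(20)*105 = 65 + (2*sqrt(5))*105 = 65 + 210*sqrt(5) ≈ 534.57)
-2723 - b = -2723 - (65 + 210*sqrt(5)) = -2723 + (-65 - 210*sqrt(5)) = -2788 - 210*sqrt(5)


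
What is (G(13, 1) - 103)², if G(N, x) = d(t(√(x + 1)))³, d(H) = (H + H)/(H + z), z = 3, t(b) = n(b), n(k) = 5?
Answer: 41822089/4096 ≈ 10210.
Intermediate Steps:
t(b) = 5
d(H) = 2*H/(3 + H) (d(H) = (H + H)/(H + 3) = (2*H)/(3 + H) = 2*H/(3 + H))
G(N, x) = 125/64 (G(N, x) = (2*5/(3 + 5))³ = (2*5/8)³ = (2*5*(⅛))³ = (5/4)³ = 125/64)
(G(13, 1) - 103)² = (125/64 - 103)² = (-6467/64)² = 41822089/4096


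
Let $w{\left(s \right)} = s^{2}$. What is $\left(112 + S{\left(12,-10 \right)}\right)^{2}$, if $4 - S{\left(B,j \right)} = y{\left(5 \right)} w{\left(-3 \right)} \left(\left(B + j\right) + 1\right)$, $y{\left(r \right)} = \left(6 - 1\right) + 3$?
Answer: $10000$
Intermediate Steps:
$y{\left(r \right)} = 8$ ($y{\left(r \right)} = 5 + 3 = 8$)
$S{\left(B,j \right)} = -68 - 72 B - 72 j$ ($S{\left(B,j \right)} = 4 - 8 \left(-3\right)^{2} \left(\left(B + j\right) + 1\right) = 4 - 8 \cdot 9 \left(1 + B + j\right) = 4 - 72 \left(1 + B + j\right) = 4 - \left(72 + 72 B + 72 j\right) = -68 - 72 B - 72 j$)
$\left(112 + S{\left(12,-10 \right)}\right)^{2} = \left(112 - 212\right)^{2} = \left(-100\right)^{2} = 10000$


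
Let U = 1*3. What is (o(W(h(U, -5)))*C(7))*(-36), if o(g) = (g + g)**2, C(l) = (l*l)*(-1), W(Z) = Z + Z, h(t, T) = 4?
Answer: 451584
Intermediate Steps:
U = 3
W(Z) = 2*Z
C(l) = -l**2 (C(l) = l**2*(-1) = -l**2)
o(g) = 4*g**2 (o(g) = (2*g)**2 = 4*g**2)
(o(W(h(U, -5)))*C(7))*(-36) = ((4*(2*4)**2)*(-1*7**2))*(-36) = ((4*8**2)*(-1*49))*(-36) = ((4*64)*(-49))*(-36) = (256*(-49))*(-36) = -12544*(-36) = 451584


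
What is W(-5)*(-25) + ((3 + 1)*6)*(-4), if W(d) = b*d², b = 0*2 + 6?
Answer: -3846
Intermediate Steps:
b = 6 (b = 0 + 6 = 6)
W(d) = 6*d²
W(-5)*(-25) + ((3 + 1)*6)*(-4) = (6*(-5)²)*(-25) + ((3 + 1)*6)*(-4) = (6*25)*(-25) + (4*6)*(-4) = 150*(-25) + 24*(-4) = -3750 - 96 = -3846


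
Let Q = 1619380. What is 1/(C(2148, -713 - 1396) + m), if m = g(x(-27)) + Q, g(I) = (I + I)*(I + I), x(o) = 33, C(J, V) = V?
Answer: 1/1621627 ≈ 6.1666e-7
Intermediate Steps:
g(I) = 4*I² (g(I) = (2*I)*(2*I) = 4*I²)
m = 1623736 (m = 4*33² + 1619380 = 4*1089 + 1619380 = 4356 + 1619380 = 1623736)
1/(C(2148, -713 - 1396) + m) = 1/((-713 - 1396) + 1623736) = 1/(-2109 + 1623736) = 1/1621627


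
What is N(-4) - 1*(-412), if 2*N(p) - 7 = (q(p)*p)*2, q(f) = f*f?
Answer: 703/2 ≈ 351.50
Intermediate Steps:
q(f) = f²
N(p) = 7/2 + p³ (N(p) = 7/2 + ((p²*p)*2)/2 = 7/2 + (p³*2)/2 = 7/2 + (2*p³)/2 = 7/2 + p³)
N(-4) - 1*(-412) = (7/2 + (-4)³) - 1*(-412) = (7/2 - 64) + 412 = -121/2 + 412 = 703/2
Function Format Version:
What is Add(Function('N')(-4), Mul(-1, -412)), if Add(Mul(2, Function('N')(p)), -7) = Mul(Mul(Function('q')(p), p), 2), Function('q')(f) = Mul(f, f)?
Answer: Rational(703, 2) ≈ 351.50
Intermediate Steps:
Function('q')(f) = Pow(f, 2)
Function('N')(p) = Add(Rational(7, 2), Pow(p, 3)) (Function('N')(p) = Add(Rational(7, 2), Mul(Rational(1, 2), Mul(Mul(Pow(p, 2), p), 2))) = Add(Rational(7, 2), Mul(Rational(1, 2), Mul(Pow(p, 3), 2))) = Add(Rational(7, 2), Mul(Rational(1, 2), Mul(2, Pow(p, 3)))) = Add(Rational(7, 2), Pow(p, 3)))
Add(Function('N')(-4), Mul(-1, -412)) = Add(Add(Rational(7, 2), Pow(-4, 3)), Mul(-1, -412)) = Add(Add(Rational(7, 2), -64), 412) = Add(Rational(-121, 2), 412) = Rational(703, 2)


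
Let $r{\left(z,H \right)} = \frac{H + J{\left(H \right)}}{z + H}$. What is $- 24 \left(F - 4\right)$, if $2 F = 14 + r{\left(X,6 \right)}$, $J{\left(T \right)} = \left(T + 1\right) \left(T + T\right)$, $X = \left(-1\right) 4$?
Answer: $-612$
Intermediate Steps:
$X = -4$
$J{\left(T \right)} = 2 T \left(1 + T\right)$ ($J{\left(T \right)} = \left(1 + T\right) 2 T = 2 T \left(1 + T\right)$)
$r{\left(z,H \right)} = \frac{H + 2 H \left(1 + H\right)}{H + z}$ ($r{\left(z,H \right)} = \frac{H + 2 H \left(1 + H\right)}{z + H} = \frac{H + 2 H \left(1 + H\right)}{H + z}$)
$F = \frac{59}{2}$ ($F = \frac{14 + \frac{6 \left(3 + 2 \cdot 6\right)}{6 - 4}}{2} = \frac{14 + \frac{6 \left(3 + 12\right)}{2}}{2} = \frac{14 + 6 \cdot \frac{1}{2} \cdot 15}{2} = \frac{14 + 45}{2} = \frac{1}{2} \cdot 59 = \frac{59}{2} \approx 29.5$)
$- 24 \left(F - 4\right) = - 24 \left(\frac{59}{2} - 4\right) = \left(-24\right) \frac{51}{2} = -612$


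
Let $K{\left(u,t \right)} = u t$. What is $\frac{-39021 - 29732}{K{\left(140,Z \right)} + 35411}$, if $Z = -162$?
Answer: $- \frac{68753}{12731} \approx -5.4004$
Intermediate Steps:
$K{\left(u,t \right)} = t u$
$\frac{-39021 - 29732}{K{\left(140,Z \right)} + 35411} = \frac{-39021 - 29732}{\left(-162\right) 140 + 35411} = - \frac{68753}{-22680 + 35411} = - \frac{68753}{12731}$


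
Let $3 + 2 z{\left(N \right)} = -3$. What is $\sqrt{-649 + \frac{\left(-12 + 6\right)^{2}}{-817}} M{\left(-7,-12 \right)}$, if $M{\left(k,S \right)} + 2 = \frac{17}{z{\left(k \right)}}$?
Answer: $- \frac{23 i \sqrt{433229773}}{2451} \approx - 195.32 i$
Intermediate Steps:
$z{\left(N \right)} = -3$ ($z{\left(N \right)} = - \frac{3}{2} + \frac{1}{2} \left(-3\right) = - \frac{3}{2} - \frac{3}{2} = -3$)
$M{\left(k,S \right)} = - \frac{23}{3}$ ($M{\left(k,S \right)} = -2 + \frac{17}{-3} = -2 + 17 \left(- \frac{1}{3}\right) = -2 - \frac{17}{3} = - \frac{23}{3}$)
$\sqrt{-649 + \frac{\left(-12 + 6\right)^{2}}{-817}} M{\left(-7,-12 \right)} = \sqrt{-649 + \frac{\left(-12 + 6\right)^{2}}{-817}} \left(- \frac{23}{3}\right) = \sqrt{-649 + \left(-6\right)^{2} \left(- \frac{1}{817}\right)} \left(- \frac{23}{3}\right) = \sqrt{-649 + 36 \left(- \frac{1}{817}\right)} \left(- \frac{23}{3}\right) = \sqrt{-649 - \frac{36}{817}} \left(- \frac{23}{3}\right) = \sqrt{- \frac{530269}{817}} \left(- \frac{23}{3}\right) = \frac{i \sqrt{433229773}}{817} \left(- \frac{23}{3}\right) = - \frac{23 i \sqrt{433229773}}{2451}$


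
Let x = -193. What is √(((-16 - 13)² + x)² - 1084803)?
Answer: I*√664899 ≈ 815.41*I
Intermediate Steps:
√(((-16 - 13)² + x)² - 1084803) = √(((-16 - 13)² - 193)² - 1084803) = √(((-29)² - 193)² - 1084803) = √((841 - 193)² - 1084803) = √(648² - 1084803) = √(419904 - 1084803) = √(-664899) = I*√664899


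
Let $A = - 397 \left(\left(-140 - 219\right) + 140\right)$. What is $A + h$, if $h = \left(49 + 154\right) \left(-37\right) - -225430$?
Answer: $304862$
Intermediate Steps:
$A = 86943$ ($A = - 397 \left(\left(-140 - 219\right) + 140\right) = - 397 \left(-359 + 140\right) = \left(-397\right) \left(-219\right) = 86943$)
$h = 217919$ ($h = 203 \left(-37\right) + 225430 = -7511 + 225430 = 217919$)
$A + h = 86943 + 217919 = 304862$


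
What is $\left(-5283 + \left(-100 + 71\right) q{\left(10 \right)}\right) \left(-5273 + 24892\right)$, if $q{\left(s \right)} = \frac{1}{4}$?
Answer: $- \frac{415157659}{4} \approx -1.0379 \cdot 10^{8}$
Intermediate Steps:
$q{\left(s \right)} = \frac{1}{4}$
$\left(-5283 + \left(-100 + 71\right) q{\left(10 \right)}\right) \left(-5273 + 24892\right) = \left(-5283 + \left(-100 + 71\right) \frac{1}{4}\right) \left(-5273 + 24892\right) = \left(-5283 - \frac{29}{4}\right) 19619 = \left(- \frac{21161}{4}\right) 19619 = - \frac{415157659}{4}$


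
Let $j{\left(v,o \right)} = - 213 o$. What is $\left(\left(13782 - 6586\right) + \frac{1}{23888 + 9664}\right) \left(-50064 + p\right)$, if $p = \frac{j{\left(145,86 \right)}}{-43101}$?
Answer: $- \frac{86829544883956363}{241020792} \approx -3.6026 \cdot 10^{8}$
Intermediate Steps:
$p = \frac{6106}{14367}$ ($p = \frac{\left(-213\right) 86}{-43101} = \left(-18318\right) \left(- \frac{1}{43101}\right) = \frac{6106}{14367} \approx 0.425$)
$\left(\left(13782 - 6586\right) + \frac{1}{23888 + 9664}\right) \left(-50064 + p\right) = \left(\left(13782 - 6586\right) + \frac{1}{23888 + 9664}\right) \left(-50064 + \frac{6106}{14367}\right) = \left(7196 + \frac{1}{33552}\right) \left(- \frac{719263382}{14367}\right) = \frac{241440193}{33552} \left(- \frac{719263382}{14367}\right) = - \frac{86829544883956363}{241020792}$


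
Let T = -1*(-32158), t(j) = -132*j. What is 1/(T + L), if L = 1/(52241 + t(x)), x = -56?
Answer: 59633/1917678015 ≈ 3.1096e-5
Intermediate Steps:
L = 1/59633 (L = 1/(52241 - 132*(-56)) = 1/(52241 + 7392) = 1/59633 ≈ 1.6769e-5)
T = 32158
1/(T + L) = 1/(32158 + 1/59633) = 1/(1917678015/59633) = 59633/1917678015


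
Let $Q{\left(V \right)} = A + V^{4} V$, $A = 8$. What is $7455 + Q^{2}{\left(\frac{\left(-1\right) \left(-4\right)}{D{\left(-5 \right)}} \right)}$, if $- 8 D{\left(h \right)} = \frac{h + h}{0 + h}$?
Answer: $1099494858079$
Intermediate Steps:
$D{\left(h \right)} = - \frac{1}{4}$ ($D{\left(h \right)} = - \frac{\left(h + h\right) \frac{1}{0 + h}}{8} = - \frac{2 h \frac{1}{h}}{8} = \left(- \frac{1}{8}\right) 2 = - \frac{1}{4}$)
$Q{\left(V \right)} = 8 + V^{5}$ ($Q{\left(V \right)} = 8 + V^{4} V = 8 + V^{5}$)
$7455 + Q^{2}{\left(\frac{\left(-1\right) \left(-4\right)}{D{\left(-5 \right)}} \right)} = 7455 + \left(8 + \left(\frac{\left(-1\right) \left(-4\right)}{- \frac{1}{4}}\right)^{5}\right)^{2} = 7455 + \left(8 + \left(4 \left(-4\right)\right)^{5}\right)^{2} = 7455 + \left(8 + \left(-16\right)^{5}\right)^{2} = 7455 + \left(8 - 1048576\right)^{2} = 7455 + \left(-1048568\right)^{2} = 7455 + 1099494850624 = 1099494858079$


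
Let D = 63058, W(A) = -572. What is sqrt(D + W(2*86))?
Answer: sqrt(62486) ≈ 249.97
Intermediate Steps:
sqrt(D + W(2*86)) = sqrt(63058 - 572) = sqrt(62486)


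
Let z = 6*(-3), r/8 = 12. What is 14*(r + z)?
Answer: 1092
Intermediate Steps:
r = 96 (r = 8*12 = 96)
z = -18
14*(r + z) = 14*(96 - 18) = 14*78 = 1092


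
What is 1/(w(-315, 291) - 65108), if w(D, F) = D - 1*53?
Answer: -1/65476 ≈ -1.5273e-5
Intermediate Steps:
w(D, F) = -53 + D (w(D, F) = D - 53 = -53 + D)
1/(w(-315, 291) - 65108) = 1/((-53 - 315) - 65108) = 1/(-368 - 65108) = 1/(-65476) = -1/65476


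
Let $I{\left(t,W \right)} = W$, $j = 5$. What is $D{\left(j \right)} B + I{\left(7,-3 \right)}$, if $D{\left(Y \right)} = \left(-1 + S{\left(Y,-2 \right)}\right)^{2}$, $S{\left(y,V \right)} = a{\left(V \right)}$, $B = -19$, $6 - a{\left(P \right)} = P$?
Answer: $-934$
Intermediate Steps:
$a{\left(P \right)} = 6 - P$
$S{\left(y,V \right)} = 6 - V$
$D{\left(Y \right)} = 49$ ($D{\left(Y \right)} = \left(-1 + \left(6 - -2\right)\right)^{2} = \left(-1 + \left(6 + 2\right)\right)^{2} = \left(-1 + 8\right)^{2} = 7^{2} = 49$)
$D{\left(j \right)} B + I{\left(7,-3 \right)} = 49 \left(-19\right) - 3 = -931 - 3 = -934$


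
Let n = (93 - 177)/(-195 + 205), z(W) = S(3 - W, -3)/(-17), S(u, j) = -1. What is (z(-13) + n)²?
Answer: 502681/7225 ≈ 69.575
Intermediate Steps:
z(W) = 1/17 (z(W) = -1/(-17) = -1*(-1/17) = 1/17)
n = -42/5 (n = -84/10 = -84*⅒ = -42/5 ≈ -8.4000)
(z(-13) + n)² = (1/17 - 42/5)² = (-709/85)² = 502681/7225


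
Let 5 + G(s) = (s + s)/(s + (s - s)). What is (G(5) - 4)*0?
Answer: 0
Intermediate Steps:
G(s) = -3 (G(s) = -5 + (s + s)/(s + (s - s)) = -5 + (2*s)/(s + 0) = -5 + (2*s)/s = -5 + 2 = -3)
(G(5) - 4)*0 = (-3 - 4)*0 = -7*0 = 0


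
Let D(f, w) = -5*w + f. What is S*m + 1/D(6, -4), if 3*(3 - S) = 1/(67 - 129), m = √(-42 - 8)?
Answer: 1/26 + 2795*I*√2/186 ≈ 0.038462 + 21.251*I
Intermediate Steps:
D(f, w) = f - 5*w
m = 5*I*√2 (m = √(-50) = 5*I*√2 ≈ 7.0711*I)
S = 559/186 (S = 3 - 1/(3*(67 - 129)) = 3 - ⅓/(-62) = 3 - ⅓*(-1/62) = 3 + 1/186 = 559/186 ≈ 3.0054)
S*m + 1/D(6, -4) = 559*(5*I*√2)/186 + 1/(6 - 5*(-4)) = 2795*I*√2/186 + 1/(6 + 20) = 2795*I*√2/186 + 1/26 = 1/26 + 2795*I*√2/186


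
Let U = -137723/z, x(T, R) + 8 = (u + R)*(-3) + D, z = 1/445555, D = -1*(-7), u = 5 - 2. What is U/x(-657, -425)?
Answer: -1115694023/23 ≈ -4.8508e+7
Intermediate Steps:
u = 3
D = 7
z = 1/445555 ≈ 2.2444e-6
x(T, R) = -10 - 3*R (x(T, R) = -8 + ((3 + R)*(-3) + 7) = -8 + ((-9 - 3*R) + 7) = -8 + (-2 - 3*R) = -10 - 3*R)
U = -61363171265 (U = -137723/1/445555 = -137723*445555 = -61363171265)
U/x(-657, -425) = -61363171265/(-10 - 3*(-425)) = -61363171265/(-10 + 1275) = -61363171265/1265 = -61363171265*1/1265 = -1115694023/23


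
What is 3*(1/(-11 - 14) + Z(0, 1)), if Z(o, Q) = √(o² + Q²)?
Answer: 72/25 ≈ 2.8800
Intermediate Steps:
Z(o, Q) = √(Q² + o²)
3*(1/(-11 - 14) + Z(0, 1)) = 3*(1/(-11 - 14) + √(1² + 0²)) = 3*(1/(-25) + √(1 + 0)) = 3*(-1/25 + √1) = 3*(-1/25 + 1) = 3*(24/25) = 72/25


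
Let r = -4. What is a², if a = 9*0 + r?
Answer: 16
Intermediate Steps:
a = -4 (a = 9*0 - 4 = 0 - 4 = -4)
a² = (-4)² = 16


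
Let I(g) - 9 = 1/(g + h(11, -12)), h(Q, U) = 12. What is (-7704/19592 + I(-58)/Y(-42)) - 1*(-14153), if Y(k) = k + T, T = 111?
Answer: 110011007153/7773126 ≈ 14153.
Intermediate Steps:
I(g) = 9 + 1/(12 + g) (I(g) = 9 + 1/(g + 12) = 9 + 1/(12 + g))
Y(k) = 111 + k (Y(k) = k + 111 = 111 + k)
(-7704/19592 + I(-58)/Y(-42)) - 1*(-14153) = (-7704/19592 + ((109 + 9*(-58))/(12 - 58))/(111 - 42)) - 1*(-14153) = (-7704*1/19592 + ((109 - 522)/(-46))/69) + 14153 = (-963/2449 - 1/46*(-413)*(1/69)) + 14153 = (-963/2449 + (413/46)*(1/69)) + 14153 = (-963/2449 + 413/3174) + 14153 = -2045125/7773126 + 14153 = 110011007153/7773126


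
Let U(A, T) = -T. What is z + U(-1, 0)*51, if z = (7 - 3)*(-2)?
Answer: -8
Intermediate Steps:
z = -8 (z = 4*(-2) = -8)
z + U(-1, 0)*51 = -8 - 1*0*51 = -8 + 0*51 = -8 + 0 = -8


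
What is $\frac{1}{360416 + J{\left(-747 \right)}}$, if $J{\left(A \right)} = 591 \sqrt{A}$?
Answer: $\frac{360416}{130160605963} - \frac{1773 i \sqrt{83}}{130160605963} \approx 2.769 \cdot 10^{-6} - 1.241 \cdot 10^{-7} i$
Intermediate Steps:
$\frac{1}{360416 + J{\left(-747 \right)}} = \frac{1}{360416 + 591 \sqrt{-747}} = \frac{1}{360416 + 591 \cdot 3 i \sqrt{83}} = \frac{1}{360416 + 1773 i \sqrt{83}}$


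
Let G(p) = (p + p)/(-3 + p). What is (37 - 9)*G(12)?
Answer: 224/3 ≈ 74.667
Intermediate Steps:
G(p) = 2*p/(-3 + p) (G(p) = (2*p)/(-3 + p) = 2*p/(-3 + p))
(37 - 9)*G(12) = (37 - 9)*(2*12/(-3 + 12)) = 28*(2*12/9) = 28*(2*12*(1/9)) = 28*(8/3) = 224/3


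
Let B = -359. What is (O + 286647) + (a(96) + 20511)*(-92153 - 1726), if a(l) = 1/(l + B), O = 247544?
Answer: -506279634335/263 ≈ -1.9250e+9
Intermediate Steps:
a(l) = 1/(-359 + l) (a(l) = 1/(l - 359) = 1/(-359 + l))
(O + 286647) + (a(96) + 20511)*(-92153 - 1726) = (247544 + 286647) + (1/(-359 + 96) + 20511)*(-92153 - 1726) = 534191 + (1/(-263) + 20511)*(-93879) = 534191 + (-1/263 + 20511)*(-93879) = 534191 + (5394392/263)*(-93879) = 534191 - 506420126568/263 = -506279634335/263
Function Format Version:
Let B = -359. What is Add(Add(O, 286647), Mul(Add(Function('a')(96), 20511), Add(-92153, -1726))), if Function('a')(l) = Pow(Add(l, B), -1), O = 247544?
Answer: Rational(-506279634335, 263) ≈ -1.9250e+9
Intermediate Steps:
Function('a')(l) = Pow(Add(-359, l), -1) (Function('a')(l) = Pow(Add(l, -359), -1) = Pow(Add(-359, l), -1))
Add(Add(O, 286647), Mul(Add(Function('a')(96), 20511), Add(-92153, -1726))) = Add(Add(247544, 286647), Mul(Add(Pow(Add(-359, 96), -1), 20511), Add(-92153, -1726))) = Add(534191, Mul(Add(Pow(-263, -1), 20511), -93879)) = Add(534191, Mul(Add(Rational(-1, 263), 20511), -93879)) = Add(534191, Mul(Rational(5394392, 263), -93879)) = Add(534191, Rational(-506420126568, 263)) = Rational(-506279634335, 263)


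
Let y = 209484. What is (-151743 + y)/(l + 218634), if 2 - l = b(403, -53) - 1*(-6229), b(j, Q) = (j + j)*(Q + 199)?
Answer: 19247/31577 ≈ 0.60953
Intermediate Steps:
b(j, Q) = 2*j*(199 + Q) (b(j, Q) = (2*j)*(199 + Q) = 2*j*(199 + Q))
l = -123903 (l = 2 - (2*403*(199 - 53) - 1*(-6229)) = 2 - (2*403*146 + 6229) = 2 - (117676 + 6229) = 2 - 1*123905 = 2 - 123905 = -123903)
(-151743 + y)/(l + 218634) = (-151743 + 209484)/(-123903 + 218634) = 57741/94731 = 57741*(1/94731) = 19247/31577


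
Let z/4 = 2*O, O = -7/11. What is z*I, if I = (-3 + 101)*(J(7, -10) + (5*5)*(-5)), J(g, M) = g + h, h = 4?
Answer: 625632/11 ≈ 56876.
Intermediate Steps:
O = -7/11 (O = -7*1/11 = -7/11 ≈ -0.63636)
J(g, M) = 4 + g (J(g, M) = g + 4 = 4 + g)
I = -11172 (I = (-3 + 101)*((4 + 7) + (5*5)*(-5)) = 98*(11 + 25*(-5)) = 98*(11 - 125) = 98*(-114) = -11172)
z = -56/11 (z = 4*(2*(-7/11)) = 4*(-14/11) = -56/11 ≈ -5.0909)
z*I = -56/11*(-11172) = 625632/11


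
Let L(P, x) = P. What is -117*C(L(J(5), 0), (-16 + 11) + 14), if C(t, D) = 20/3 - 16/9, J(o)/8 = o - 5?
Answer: -572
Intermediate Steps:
J(o) = -40 + 8*o (J(o) = 8*(o - 5) = 8*(-5 + o) = -40 + 8*o)
C(t, D) = 44/9 (C(t, D) = 20*(⅓) - 16*⅑ = 20/3 - 16/9 = 44/9)
-117*C(L(J(5), 0), (-16 + 11) + 14) = -117*44/9 = -572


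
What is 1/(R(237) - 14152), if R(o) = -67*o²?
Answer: -1/3777475 ≈ -2.6473e-7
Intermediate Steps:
1/(R(237) - 14152) = 1/(-67*237² - 14152) = 1/(-67*56169 - 14152) = 1/(-3763323 - 14152) = 1/(-3777475) = -1/3777475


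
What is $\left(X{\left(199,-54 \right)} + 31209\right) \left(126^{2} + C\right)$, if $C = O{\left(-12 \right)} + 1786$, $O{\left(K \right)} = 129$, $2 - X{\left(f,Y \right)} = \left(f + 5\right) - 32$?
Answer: $552214849$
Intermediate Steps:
$X{\left(f,Y \right)} = 29 - f$ ($X{\left(f,Y \right)} = 2 - \left(\left(f + 5\right) - 32\right) = 2 - \left(\left(5 + f\right) - 32\right) = 2 - \left(-27 + f\right) = 29 - f$)
$C = 1915$ ($C = 129 + 1786 = 1915$)
$\left(X{\left(199,-54 \right)} + 31209\right) \left(126^{2} + C\right) = \left(\left(29 - 199\right) + 31209\right) \left(126^{2} + 1915\right) = \left(\left(29 - 199\right) + 31209\right) \left(15876 + 1915\right) = \left(-170 + 31209\right) 17791 = 31039 \cdot 17791 = 552214849$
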